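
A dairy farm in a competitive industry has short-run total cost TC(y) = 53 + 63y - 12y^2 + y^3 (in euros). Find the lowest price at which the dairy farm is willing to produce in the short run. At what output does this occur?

€27 per unit, at y = 6

The shutdown price is the minimum of AVC. VC = 63y - 12y^2 + y^3, so AVC = 63 - 12y + y^2.
At the minimum of AVC, MC = AVC. MC = 63 - 24y + 3y^2; setting MC = AVC gives 2y^2 - 12y = 0, so y = 6. min AVC = 27.
The firm shuts down for any P below €27.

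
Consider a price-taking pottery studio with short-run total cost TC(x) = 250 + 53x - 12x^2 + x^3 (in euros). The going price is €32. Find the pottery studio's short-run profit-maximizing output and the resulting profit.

Profit = -€152 at x = 7

AVC = 53 - 12x + x^2 has its minimum €17 at x = 6; price €32 clears that bar, so the firm operates.
MC = 53 - 24x + 3x^2. Setting P = MC and taking the root on the rising branch gives x* = 7.
TR = 32·7 = 224. TC = 250 + 126 = 376. Profit = 224 − 376 = -€152.
That loss of €152 beats the €250 the firm would lose by shutting down; producing recovers €98 of fixed cost.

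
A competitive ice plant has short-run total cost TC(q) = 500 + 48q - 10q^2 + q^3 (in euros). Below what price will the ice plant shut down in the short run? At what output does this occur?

Short-run supply begins at min AVC. From VC = 48q - 10q^2 + q^3, AVC = 48 - 10q + q^2.
dAVC/dq = -10 + 2q = 0 gives q = 5. min AVC = 48 - 10·5 + 5^2 = 23.
So the shutdown price is €23.

€23 per unit, at q = 5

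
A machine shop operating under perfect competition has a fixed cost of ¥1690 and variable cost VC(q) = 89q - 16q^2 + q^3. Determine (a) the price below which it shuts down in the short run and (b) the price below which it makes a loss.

Shutdown price = min AVC. AVC = 89 - 16q + q^2, with vertex at q = 8 and minimum ¥25.
ATC = 1690/q + 89 - 16q + q^2. Setting dATC/dq = −1690/q^2 − 16 + 2q = 0 gives q = 13 (since 2·13^3 − 16·13^2 = 1690).
min ATC = 1690/13 + 89 − 16·13 + 13^2 = ¥180. That is the break-even price.
For ¥25 ≤ P < ¥180 the firm produces at a loss; below ¥25 it shuts down.

Shutdown price = ¥25; break-even price = ¥180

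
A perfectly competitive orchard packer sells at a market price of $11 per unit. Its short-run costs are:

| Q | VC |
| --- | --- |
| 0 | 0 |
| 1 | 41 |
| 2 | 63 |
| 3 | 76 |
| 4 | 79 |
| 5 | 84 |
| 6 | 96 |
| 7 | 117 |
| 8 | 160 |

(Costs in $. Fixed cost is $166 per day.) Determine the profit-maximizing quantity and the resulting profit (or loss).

Profit at each row (π = 11Q − TC): Q=0: -166; Q=1: -196; Q=2: -207; Q=3: -209; Q=4: -201; Q=5: -195; Q=6: -196; Q=7: -206; Q=8: -238.
Profit is highest at Q = 0. Equivalently, the lowest AVC in the table is 96/6 ≈ $16 at Q = 6, and P = $11 falls below it — price never covers variable cost, so the firm shuts down and loses only its fixed cost.

Q = 0 (shut down); profit = -$166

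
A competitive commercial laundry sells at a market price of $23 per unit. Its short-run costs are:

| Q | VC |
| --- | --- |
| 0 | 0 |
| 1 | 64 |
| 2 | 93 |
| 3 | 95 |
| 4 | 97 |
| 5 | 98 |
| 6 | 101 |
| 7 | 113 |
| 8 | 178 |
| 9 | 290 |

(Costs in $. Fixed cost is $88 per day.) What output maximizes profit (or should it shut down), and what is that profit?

Q = 7; profit = -$40

Tabulate TR − TC: Q=0: -88; Q=1: -129; Q=2: -135; Q=3: -114; Q=4: -93; Q=5: -71; Q=6: -51; Q=7: -40; Q=8: -82; Q=9: -171.
Profit is maximized at Q = 7. AVC there is 113/7 = $16.14 ≤ P, so producing beats shutting down (which would give -$88).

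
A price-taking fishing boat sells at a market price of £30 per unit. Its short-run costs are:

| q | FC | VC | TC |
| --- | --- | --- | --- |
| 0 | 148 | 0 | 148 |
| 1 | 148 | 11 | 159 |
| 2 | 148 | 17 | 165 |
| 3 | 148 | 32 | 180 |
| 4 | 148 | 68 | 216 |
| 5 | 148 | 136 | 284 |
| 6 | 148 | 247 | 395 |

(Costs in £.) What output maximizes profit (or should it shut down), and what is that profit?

Tabulate TR − TC: q=0: -148; q=1: -129; q=2: -105; q=3: -90; q=4: -96; q=5: -134; q=6: -215.
Profit is maximized at q = 3. AVC there is 32/3 = £10.67 ≤ P, so producing beats shutting down (which would give -£148).

q = 3; profit = -£90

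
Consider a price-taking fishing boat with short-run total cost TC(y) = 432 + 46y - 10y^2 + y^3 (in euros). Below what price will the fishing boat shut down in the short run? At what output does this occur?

Short-run supply begins at min AVC. From VC = 46y - 10y^2 + y^3, AVC = 46 - 10y + y^2.
At the minimum of AVC, MC = AVC. MC = 46 - 20y + 3y^2; setting MC = AVC gives 2y^2 - 10y = 0, so y = 5. min AVC = 21.
For P < €21 the firm produces nothing.

€21 per unit, at y = 5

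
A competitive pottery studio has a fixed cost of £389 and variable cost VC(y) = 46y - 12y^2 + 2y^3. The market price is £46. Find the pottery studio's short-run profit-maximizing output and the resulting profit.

AVC = 46 - 12y + 2y^2; min AVC = £28 at y = 3. Since P = £46 ≥ min AVC, the firm produces.
With MC = 46 - 24y + 6y^2, P = MC on the upward-sloping part at y* = 4.
TR = 46·4 = 184. TC = 389 + 120 = 509. Profit = 184 − 509 = -£325.
By producing, the firm covers all variable cost plus £64 of fixed cost; shutting down would lose the full £389.

Profit = -£325 at y = 4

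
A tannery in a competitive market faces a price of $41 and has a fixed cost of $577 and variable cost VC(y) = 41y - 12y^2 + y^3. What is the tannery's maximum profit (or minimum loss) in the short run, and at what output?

AVC = 41 - 12y + y^2 has its minimum $5 at y = 6; price $41 clears that bar, so the firm operates.
With MC = 41 - 24y + 3y^2, P = MC on the upward-sloping part at y* = 8.
TR = 41·8 = 328. TC = 577 + 72 = 649. Profit = 328 − 649 = -$321.
That loss of $321 beats the $577 the firm would lose by shutting down; producing recovers $256 of fixed cost.

Profit = -$321 at y = 8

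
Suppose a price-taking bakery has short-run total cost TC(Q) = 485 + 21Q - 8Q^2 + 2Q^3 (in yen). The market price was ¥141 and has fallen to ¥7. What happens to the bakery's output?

AVC = 21 - 8Q + 2Q^2, minimized at Q = 2 where min AVC = ¥13. MC = 21 - 16Q + 6Q^2.
With P = ¥141 above the shutdown price, P = MC gives Q = 6.
At P = ¥7 < min AVC = ¥13, price no longer covers variable cost at any output, so the firm shuts down: Q = 0.

Output falls from 6 to 0 (the firm shuts down)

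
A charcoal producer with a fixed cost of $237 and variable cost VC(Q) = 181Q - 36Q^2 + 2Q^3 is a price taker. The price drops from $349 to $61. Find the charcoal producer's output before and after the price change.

MC = 181 - 72Q + 6Q^2; the shutdown threshold is min AVC = $19 (at Q = 9).
At P = $349 ≥ min AVC, set P = MC on the rising branch: Q = 14.
At P = $61 ≥ min AVC, set P = MC: Q = 10. The firm stays open but cuts output.

Output falls from 14 to 10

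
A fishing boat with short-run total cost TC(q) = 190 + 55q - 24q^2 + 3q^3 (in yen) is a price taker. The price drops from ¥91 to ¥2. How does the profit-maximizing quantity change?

AVC = 55 - 24q + 3q^2, minimized at q = 4 where min AVC = ¥7. MC = 55 - 48q + 9q^2.
At P = ¥91 ≥ min AVC, set P = MC on the rising branch: q = 6.
At P = ¥2 < min AVC = ¥7, price no longer covers variable cost at any output, so the firm shuts down: q = 0.

Output falls from 6 to 0 (the firm shuts down)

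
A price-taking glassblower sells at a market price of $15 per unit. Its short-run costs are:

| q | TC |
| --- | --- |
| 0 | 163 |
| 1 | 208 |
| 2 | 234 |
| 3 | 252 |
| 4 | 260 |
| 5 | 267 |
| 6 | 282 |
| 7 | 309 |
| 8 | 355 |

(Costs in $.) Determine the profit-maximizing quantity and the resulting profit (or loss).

Tabulate TR − TC: q=0: -163; q=1: -193; q=2: -204; q=3: -207; q=4: -200; q=5: -192; q=6: -192; q=7: -204; q=8: -235.
Profit is highest at q = 0. Equivalently, the lowest AVC in the table is 119/6 ≈ $19.83 at q = 6, and P = $15 falls below it — price never covers variable cost, so the firm shuts down and loses only its fixed cost.

q = 0 (shut down); profit = -$163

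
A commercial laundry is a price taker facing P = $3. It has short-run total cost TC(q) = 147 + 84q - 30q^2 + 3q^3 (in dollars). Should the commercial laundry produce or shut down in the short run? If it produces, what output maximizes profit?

Shut down

Strip out fixed cost: VC = 84q - 30q^2 + 3q^3. Then AVC = 84 - 30q + 3q^2 and MC = 84 - 60q + 9q^2.
AVC is minimized where dAVC/dq = -30 + 6q = 0, at q = 5; min AVC = 84 - 30·5 + 3·5^2 = $9.
P = $3 lies below min AVC = $9; no output level covers variable cost.
Best response: produce nothing and absorb the $147 fixed cost.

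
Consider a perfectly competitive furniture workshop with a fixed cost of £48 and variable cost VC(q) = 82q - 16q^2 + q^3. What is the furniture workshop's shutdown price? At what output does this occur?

£18 per unit, at q = 8

Short-run supply begins at min AVC. From VC = 82q - 16q^2 + q^3, AVC = 82 - 16q + q^2.
dAVC/dq = -16 + 2q = 0 gives q = 8. min AVC = 82 - 16·8 + 8^2 = 18.
So the shutdown price is £18.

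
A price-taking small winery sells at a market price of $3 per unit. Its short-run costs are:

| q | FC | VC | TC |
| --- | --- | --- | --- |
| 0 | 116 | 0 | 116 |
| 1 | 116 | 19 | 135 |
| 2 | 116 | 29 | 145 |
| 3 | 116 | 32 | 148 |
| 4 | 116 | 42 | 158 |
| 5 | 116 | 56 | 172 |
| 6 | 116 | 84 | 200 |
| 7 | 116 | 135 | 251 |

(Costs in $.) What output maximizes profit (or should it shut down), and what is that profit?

q = 0 (shut down); profit = -$116

Profit at each row (π = 3q − TC): q=0: -116; q=1: -132; q=2: -139; q=3: -139; q=4: -146; q=5: -157; q=6: -182; q=7: -230.
Profit is highest at q = 0. Equivalently, the lowest AVC in the table is 42/4 ≈ $10.50 at q = 4, and P = $3 falls below it — price never covers variable cost, so the firm shuts down and loses only its fixed cost.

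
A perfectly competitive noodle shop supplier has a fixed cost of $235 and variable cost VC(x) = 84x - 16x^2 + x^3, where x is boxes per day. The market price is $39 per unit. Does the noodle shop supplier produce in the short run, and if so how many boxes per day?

Variable cost is VC = 84x - 16x^2 + x^3, so AVC = VC/x = 84 - 16x + x^2 and MC = dTC/dx = 84 - 32x + 3x^2.
AVC is minimized where dAVC/dx = -16 + 2x = 0, at x = 8; min AVC = 84 - 16·8 + 8^2 = $20.
P = $39 exceeds min AVC = $20, so the firm stays open.
Set P = MC: 39 = 84 - 32x + 3x^2 → 45 - 32x + 3x^2 = 0. The roots are x = 5/3 and x = 9; the profit-maximizing output is on the rising part of MC, so x* = 9.
Check: AVC at x = 9 is $21 ≤ P, so revenue covers variable cost.
Profit = P·x − TC = 39·9 − 424 = -$73, a loss, but smaller than the $235 fixed cost the firm would lose by shutting down.

Produce at x = 9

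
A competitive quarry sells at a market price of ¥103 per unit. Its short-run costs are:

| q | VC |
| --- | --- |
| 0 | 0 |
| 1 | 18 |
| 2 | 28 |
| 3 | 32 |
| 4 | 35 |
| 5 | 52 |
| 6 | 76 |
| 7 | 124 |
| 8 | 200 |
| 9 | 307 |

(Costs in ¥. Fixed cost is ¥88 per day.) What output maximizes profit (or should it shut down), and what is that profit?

q = 8; profit = ¥536

Tabulate TR − TC: q=0: -88; q=1: -3; q=2: 90; q=3: 189; q=4: 289; q=5: 375; q=6: 454; q=7: 509; q=8: 536; q=9: 532.
Profit is maximized at q = 8. AVC there is 200/8 = ¥25 ≤ P, so producing beats shutting down (which would give -¥88).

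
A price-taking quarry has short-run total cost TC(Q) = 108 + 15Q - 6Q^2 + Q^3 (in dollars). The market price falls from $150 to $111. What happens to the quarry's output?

AVC = 15 - 6Q + Q^2, minimized at Q = 3 where min AVC = $6. MC = 15 - 12Q + 3Q^2.
With P = $150 above the shutdown price, P = MC gives Q = 9.
At P = $111 ≥ min AVC, set P = MC: Q = 8. The firm stays open but cuts output.

Output falls from 9 to 8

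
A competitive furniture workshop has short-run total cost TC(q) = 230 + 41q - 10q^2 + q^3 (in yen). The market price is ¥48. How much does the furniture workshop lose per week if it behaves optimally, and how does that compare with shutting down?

Profit = -¥34 at q = 7

AVC = 41 - 10q + q^2 has its minimum ¥16 at q = 5; price ¥48 clears that bar, so the firm operates.
MC = 41 - 20q + 3q^2. Setting P = MC and taking the root on the rising branch gives q* = 7.
TR = 48·7 = 336. TC = 230 + 140 = 370. Profit = 336 − 370 = -¥34.
That loss of ¥34 beats the ¥230 the firm would lose by shutting down; producing recovers ¥196 of fixed cost.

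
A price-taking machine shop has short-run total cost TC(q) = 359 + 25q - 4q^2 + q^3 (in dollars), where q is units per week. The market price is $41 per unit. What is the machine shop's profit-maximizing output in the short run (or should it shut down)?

Strip out fixed cost: VC = 25q - 4q^2 + q^3. Then AVC = 25 - 4q + q^2 and MC = 25 - 8q + 3q^2.
AVC hits its minimum where MC = AVC, at q = 2, giving min AVC = 25 - 4·2 + 2^2 = $21.
Since P = $41 ≥ min AVC = $21, price covers variable cost and the firm should produce.
P = MC gives -16 - 8q + 3q^2 = 0, with roots -4/3 and 4. Take the larger (rising MC): q* = 4.
Check: AVC at q = 4 is $25 ≤ P, so revenue covers variable cost.
Profit = P·q − TC = 41·4 − 459 = -$295, a loss, but smaller than the $359 fixed cost the firm would lose by shutting down.

Produce at q = 4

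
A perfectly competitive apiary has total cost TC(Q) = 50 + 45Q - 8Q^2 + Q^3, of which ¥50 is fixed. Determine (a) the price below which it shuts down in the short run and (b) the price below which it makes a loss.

Shutdown price = min AVC. AVC = 45 - 8Q + Q^2, with vertex at Q = 4 and minimum ¥29.
ATC = 50/Q + 45 - 8Q + Q^2. Setting dATC/dQ = −50/Q^2 − 8 + 2Q = 0 gives Q = 5 (since 2·5^3 − 8·5^2 = 50).
min ATC = 50/5 + 45 − 8·5 + 5^2 = ¥40. That is the break-even price.
For ¥29 ≤ P < ¥40 the firm produces at a loss; below ¥29 it shuts down.

Shutdown price = ¥29; break-even price = ¥40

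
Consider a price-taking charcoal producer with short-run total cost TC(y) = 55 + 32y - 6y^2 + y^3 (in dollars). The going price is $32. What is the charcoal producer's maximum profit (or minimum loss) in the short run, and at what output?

Profit = -$23 at y = 4

AVC = 32 - 6y + y^2 has its minimum $23 at y = 3; price $32 clears that bar, so the firm operates.
With MC = 32 - 12y + 3y^2, P = MC on the upward-sloping part at y* = 4.
TR = 32·4 = 128. TC = 55 + 96 = 151. Profit = 128 − 151 = -$23.
That loss of $23 beats the $55 the firm would lose by shutting down; producing recovers $32 of fixed cost.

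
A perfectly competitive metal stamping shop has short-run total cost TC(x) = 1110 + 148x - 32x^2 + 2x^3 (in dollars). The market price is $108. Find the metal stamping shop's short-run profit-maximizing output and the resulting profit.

AVC = 148 - 32x + 2x^2; min AVC = $20 at x = 8. Since P = $108 ≥ min AVC, the firm produces.
With MC = 148 - 64x + 6x^2, P = MC on the upward-sloping part at x* = 10.
TR = 108·10 = 1080. TC = 1110 + 280 = 1390. Profit = 1080 − 1390 = -$310.
That loss of $310 beats the $1110 the firm would lose by shutting down; producing recovers $800 of fixed cost.

Profit = -$310 at x = 10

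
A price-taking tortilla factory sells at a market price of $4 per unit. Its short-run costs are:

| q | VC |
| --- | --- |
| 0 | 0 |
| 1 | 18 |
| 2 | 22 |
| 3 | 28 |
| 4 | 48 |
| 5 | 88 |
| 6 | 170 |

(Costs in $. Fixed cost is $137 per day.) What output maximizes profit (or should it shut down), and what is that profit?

Tabulate TR − TC: q=0: -137; q=1: -151; q=2: -151; q=3: -153; q=4: -169; q=5: -205; q=6: -283.
Profit is highest at q = 0. Equivalently, the lowest AVC in the table is 28/3 ≈ $9.33 at q = 3, and P = $4 falls below it — price never covers variable cost, so the firm shuts down and loses only its fixed cost.

q = 0 (shut down); profit = -$137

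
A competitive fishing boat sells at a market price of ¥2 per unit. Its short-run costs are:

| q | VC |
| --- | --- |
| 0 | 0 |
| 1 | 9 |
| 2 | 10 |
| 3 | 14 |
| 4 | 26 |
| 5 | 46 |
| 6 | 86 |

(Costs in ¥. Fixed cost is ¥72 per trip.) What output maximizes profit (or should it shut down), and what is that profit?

Compute π = P·q − TC at each output: q=0: -72; q=1: -79; q=2: -78; q=3: -80; q=4: -90; q=5: -108; q=6: -146.
Profit is highest at q = 0. Equivalently, the lowest AVC in the table is 14/3 ≈ ¥4.67 at q = 3, and P = ¥2 falls below it — price never covers variable cost, so the firm shuts down and loses only its fixed cost.

q = 0 (shut down); profit = -¥72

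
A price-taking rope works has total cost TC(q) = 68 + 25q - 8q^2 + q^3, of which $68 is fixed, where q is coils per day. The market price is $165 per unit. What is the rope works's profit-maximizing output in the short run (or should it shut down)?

Produce at q = 10

Variable cost is VC = 25q - 8q^2 + q^3, so AVC = VC/q = 25 - 8q + q^2 and MC = dTC/dq = 25 - 16q + 3q^2.
AVC is minimized where dAVC/dq = -8 + 2q = 0, at q = 4; min AVC = 25 - 8·4 + 4^2 = $9.
Since P = $165 ≥ min AVC = $9, price covers variable cost and the firm should produce.
Set P = MC: 165 = 25 - 16q + 3q^2 → -140 - 16q + 3q^2 = 0. The roots are q = -14/3 and q = 10; the profit-maximizing output is on the rising part of MC, so q* = 10.
Check: AVC at q = 10 is $45 ≤ P, so revenue covers variable cost.
Profit = P·q − TC = 165·10 − 518 = $1132.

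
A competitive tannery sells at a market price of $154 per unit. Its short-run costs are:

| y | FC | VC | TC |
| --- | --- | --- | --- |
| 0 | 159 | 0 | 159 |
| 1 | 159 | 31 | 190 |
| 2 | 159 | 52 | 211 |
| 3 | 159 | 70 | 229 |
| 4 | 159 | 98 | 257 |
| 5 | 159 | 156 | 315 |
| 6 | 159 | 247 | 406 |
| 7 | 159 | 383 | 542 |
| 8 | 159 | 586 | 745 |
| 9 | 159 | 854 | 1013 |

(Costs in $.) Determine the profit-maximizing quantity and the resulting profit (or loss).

Profit at each row (π = 154y − TC): y=0: -159; y=1: -36; y=2: 97; y=3: 233; y=4: 359; y=5: 455; y=6: 518; y=7: 536; y=8: 487; y=9: 373.
Profit is maximized at y = 7. AVC there is 383/7 = $54.71 ≤ P, so producing beats shutting down (which would give -$159).

y = 7; profit = $536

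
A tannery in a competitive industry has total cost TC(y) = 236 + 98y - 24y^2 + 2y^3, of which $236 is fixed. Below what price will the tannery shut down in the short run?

$26 per unit

The shutdown price is the minimum of AVC. VC = 98y - 24y^2 + 2y^3, so AVC = 98 - 24y + 2y^2.
At the minimum of AVC, MC = AVC. MC = 98 - 48y + 6y^2; setting MC = AVC gives 4y^2 - 24y = 0, so y = 6. min AVC = 26.
So the shutdown price is $26.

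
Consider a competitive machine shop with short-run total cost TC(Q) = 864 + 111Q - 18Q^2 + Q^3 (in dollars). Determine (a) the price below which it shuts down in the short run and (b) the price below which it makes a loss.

Shutdown price = min AVC. AVC = 111 - 18Q + Q^2, with vertex at Q = 9 and minimum $30.
ATC = 864/Q + 111 - 18Q + Q^2. Setting dATC/dQ = −864/Q^2 − 18 + 2Q = 0 gives Q = 12 (since 2·12^3 − 18·12^2 = 864).
min ATC = 864/12 + 111 − 18·12 + 12^2 = $111. That is the break-even price.
For $30 ≤ P < $111 the firm produces at a loss; below $30 it shuts down.

Shutdown price = $30; break-even price = $111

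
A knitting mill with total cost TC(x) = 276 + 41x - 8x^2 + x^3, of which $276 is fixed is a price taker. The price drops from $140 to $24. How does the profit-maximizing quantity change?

MC = 41 - 16x + 3x^2; the shutdown threshold is min AVC = $25 (at x = 4).
At P = $140 ≥ min AVC, set P = MC on the rising branch: x = 9.
At P = $24 < min AVC = $25, price no longer covers variable cost at any output, so the firm shuts down: x = 0.

Output falls from 9 to 0 (the firm shuts down)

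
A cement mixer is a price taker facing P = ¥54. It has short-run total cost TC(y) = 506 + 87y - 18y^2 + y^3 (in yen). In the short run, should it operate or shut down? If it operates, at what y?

Produce at y = 11

Strip out fixed cost: VC = 87y - 18y^2 + y^3. Then AVC = 87 - 18y + y^2 and MC = 87 - 36y + 3y^2.
AVC hits its minimum where MC = AVC, at y = 9, giving min AVC = 87 - 18·9 + 9^2 = ¥6.
Since P = ¥54 ≥ min AVC = ¥6, price covers variable cost and the firm should produce.
Set P = MC: 54 = 87 - 36y + 3y^2 → 33 - 36y + 3y^2 = 0. The roots are y = 1 and y = 11; the profit-maximizing output is on the rising part of MC, so y* = 11.
Check: AVC at y = 11 is ¥10 ≤ P, so revenue covers variable cost.
Profit = P·y − TC = 54·11 − 616 = -¥22, a loss, but smaller than the ¥506 fixed cost the firm would lose by shutting down.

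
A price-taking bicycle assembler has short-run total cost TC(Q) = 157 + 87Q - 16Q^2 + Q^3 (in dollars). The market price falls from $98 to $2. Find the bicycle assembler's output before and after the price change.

MC = 87 - 32Q + 3Q^2; the shutdown threshold is min AVC = $23 (at Q = 8).
With P = $98 above the shutdown price, P = MC gives Q = 11.
At P = $2 < min AVC = $23, price no longer covers variable cost at any output, so the firm shuts down: Q = 0.

Output falls from 11 to 0 (the firm shuts down)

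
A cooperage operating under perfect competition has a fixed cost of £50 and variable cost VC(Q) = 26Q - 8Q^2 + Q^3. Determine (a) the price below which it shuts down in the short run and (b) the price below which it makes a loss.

Shutdown price = min AVC. AVC = 26 - 8Q + Q^2, with vertex at Q = 4 and minimum £10.
ATC = 50/Q + 26 - 8Q + Q^2. Setting dATC/dQ = −50/Q^2 − 8 + 2Q = 0 gives Q = 5 (since 2·5^3 − 8·5^2 = 50).
min ATC = 50/5 + 26 − 8·5 + 5^2 = £21. That is the break-even price.
For £10 ≤ P < £21 the firm produces at a loss; below £10 it shuts down.

Shutdown price = £10; break-even price = £21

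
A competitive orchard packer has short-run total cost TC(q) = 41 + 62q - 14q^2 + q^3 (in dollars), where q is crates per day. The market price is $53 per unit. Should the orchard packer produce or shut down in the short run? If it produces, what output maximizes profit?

Strip out fixed cost: VC = 62q - 14q^2 + q^3. Then AVC = 62 - 14q + q^2 and MC = 62 - 28q + 3q^2.
The AVC parabola has its vertex at q = 14/2 = 7, where AVC = 62 - 14·7 + 7^2 = $13.
Since P = $53 ≥ min AVC = $13, price covers variable cost and the firm should produce.
Set P = MC: 53 = 62 - 28q + 3q^2 → 9 - 28q + 3q^2 = 0. The roots are q = 1/3 and q = 9; the profit-maximizing output is on the rising part of MC, so q* = 9.
Check: AVC at q = 9 is $17 ≤ P, so revenue covers variable cost.
Profit = P·q − TC = 53·9 − 194 = $283.

Produce at q = 9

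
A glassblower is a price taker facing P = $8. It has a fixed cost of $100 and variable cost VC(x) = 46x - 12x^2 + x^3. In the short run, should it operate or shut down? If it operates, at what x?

Variable cost is VC = 46x - 12x^2 + x^3, so AVC = VC/x = 46 - 12x + x^2 and MC = dTC/dx = 46 - 24x + 3x^2.
AVC hits its minimum where MC = AVC, at x = 6, giving min AVC = 46 - 12·6 + 6^2 = $10.
P = $8 lies below min AVC = $10; no output level covers variable cost.
Best response: produce nothing and absorb the $100 fixed cost.

Shut down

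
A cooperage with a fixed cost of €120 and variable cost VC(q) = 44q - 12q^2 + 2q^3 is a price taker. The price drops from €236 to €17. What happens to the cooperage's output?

Output falls from 8 to 0 (the firm shuts down)

MC = 44 - 24q + 6q^2; the shutdown threshold is min AVC = €26 (at q = 3).
With P = €236 above the shutdown price, P = MC gives q = 8.
At P = €17 < min AVC = €26, price no longer covers variable cost at any output, so the firm shuts down: q = 0.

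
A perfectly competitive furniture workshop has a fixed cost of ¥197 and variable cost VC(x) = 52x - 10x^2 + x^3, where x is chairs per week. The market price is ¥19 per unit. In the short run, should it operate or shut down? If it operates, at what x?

Variable cost is VC = 52x - 10x^2 + x^3, so AVC = VC/x = 52 - 10x + x^2 and MC = dTC/dx = 52 - 20x + 3x^2.
AVC is minimized where dAVC/dx = -10 + 2x = 0, at x = 5; min AVC = 52 - 10·5 + 5^2 = ¥27.
P = ¥19 lies below min AVC = ¥27; no output level covers variable cost.
The firm minimizes its loss by shutting down and losing only its fixed cost of ¥197.

Shut down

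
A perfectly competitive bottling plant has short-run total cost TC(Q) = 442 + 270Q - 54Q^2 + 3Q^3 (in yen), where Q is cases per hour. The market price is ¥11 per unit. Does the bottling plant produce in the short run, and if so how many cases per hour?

From TC, MC = TC'(Q) = 270 - 108Q + 9Q^2 and AVC = VC/Q = 270 - 54Q + 3Q^2.
The AVC parabola has its vertex at Q = 54/6 = 9, where AVC = 270 - 54·9 + 3·9^2 = ¥27.
Since P = ¥11 < min AVC = ¥27, price fails to cover variable cost at any output.
Shutting down limits the loss to fixed cost, ¥442.

Shut down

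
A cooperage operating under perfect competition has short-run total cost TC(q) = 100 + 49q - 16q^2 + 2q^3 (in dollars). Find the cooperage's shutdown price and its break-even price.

Shutdown price = min AVC. AVC = 49 - 16q + 2q^2, with vertex at q = 4 and minimum $17.
ATC = 100/q + 49 - 16q + 2q^2. Setting dATC/dq = −100/q^2 − 16 + 4q = 0 gives q = 5 (since 4·5^3 − 16·5^2 = 100).
min ATC = 100/5 + 49 − 16·5 + 2·5^2 = $39. That is the break-even price.
Between these two prices the firm operates at a loss; above $39 it earns a profit.

Shutdown price = $17; break-even price = $39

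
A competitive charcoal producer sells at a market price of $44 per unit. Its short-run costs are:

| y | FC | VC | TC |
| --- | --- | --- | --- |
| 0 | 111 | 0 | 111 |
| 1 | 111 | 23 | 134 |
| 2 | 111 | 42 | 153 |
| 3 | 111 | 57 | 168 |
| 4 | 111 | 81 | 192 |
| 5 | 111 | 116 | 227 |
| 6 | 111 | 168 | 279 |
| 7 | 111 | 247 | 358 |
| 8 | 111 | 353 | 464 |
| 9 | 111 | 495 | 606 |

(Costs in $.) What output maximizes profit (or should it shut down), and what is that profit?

y = 5; profit = -$7

Profit at each row (π = 44y − TC): y=0: -111; y=1: -90; y=2: -65; y=3: -36; y=4: -16; y=5: -7; y=6: -15; y=7: -50; y=8: -112; y=9: -210.
Profit is maximized at y = 5. AVC there is 116/5 = $23.20 ≤ P, so producing beats shutting down (which would give -$111).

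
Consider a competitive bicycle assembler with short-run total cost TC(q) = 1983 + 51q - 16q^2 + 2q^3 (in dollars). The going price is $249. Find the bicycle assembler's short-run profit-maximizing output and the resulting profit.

AVC = 51 - 16q + 2q^2; min AVC = $19 at q = 4. Since P = $249 ≥ min AVC, the firm produces.
With MC = 51 - 32q + 6q^2, P = MC on the upward-sloping part at q* = 9.
TR = 249·9 = 2241. TC = 1983 + 621 = 2604. Profit = 2241 − 2604 = -$363.
By producing, the firm covers all variable cost plus $1620 of fixed cost; shutting down would lose the full $1983.

Profit = -$363 at q = 9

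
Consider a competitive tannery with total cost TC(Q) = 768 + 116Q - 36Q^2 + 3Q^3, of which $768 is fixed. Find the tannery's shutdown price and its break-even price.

Shutdown price = $8; break-even price = $116

AVC = 116 - 36Q + 3Q^2; minimized at Q = 6, giving min AVC = $8. That is the shutdown price.
ATC = 768/Q + 116 - 36Q + 3Q^2. Setting dATC/dQ = −768/Q^2 − 36 + 6Q = 0 gives Q = 8 (since 6·8^3 − 36·8^2 = 768).
min ATC = 768/8 + 116 − 36·8 + 3·8^2 = $116. That is the break-even price.
For $8 ≤ P < $116 the firm produces at a loss; below $8 it shuts down.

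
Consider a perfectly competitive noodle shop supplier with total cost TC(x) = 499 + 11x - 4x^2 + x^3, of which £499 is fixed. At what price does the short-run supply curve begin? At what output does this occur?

£7 per unit, at x = 2

The shutdown price is the minimum of AVC. VC = 11x - 4x^2 + x^3, so AVC = 11 - 4x + x^2.
dAVC/dx = -4 + 2x = 0 gives x = 2. min AVC = 11 - 4·2 + 2^2 = 7.
So the shutdown price is £7.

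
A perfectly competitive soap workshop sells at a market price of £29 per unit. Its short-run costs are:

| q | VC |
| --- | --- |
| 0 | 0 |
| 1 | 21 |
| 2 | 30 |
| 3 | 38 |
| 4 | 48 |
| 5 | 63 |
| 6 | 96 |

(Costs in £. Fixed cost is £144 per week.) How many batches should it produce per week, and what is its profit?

Profit at each row (π = 29q − TC): q=0: -144; q=1: -136; q=2: -116; q=3: -95; q=4: -76; q=5: -62; q=6: -66.
Profit is maximized at q = 5. AVC there is 63/5 = £12.60 ≤ P, so producing beats shutting down (which would give -£144).

q = 5; profit = -£62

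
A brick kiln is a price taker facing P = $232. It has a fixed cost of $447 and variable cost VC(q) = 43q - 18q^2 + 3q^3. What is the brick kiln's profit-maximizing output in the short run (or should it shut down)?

Strip out fixed cost: VC = 43q - 18q^2 + 3q^3. Then AVC = 43 - 18q + 3q^2 and MC = 43 - 36q + 9q^2.
AVC is minimized where dAVC/dq = -18 + 6q = 0, at q = 3; min AVC = 43 - 18·3 + 3·3^2 = $16.
Since P = $232 ≥ min AVC = $16, price covers variable cost and the firm should produce.
Set P = MC: 232 = 43 - 36q + 9q^2 → -189 - 36q + 9q^2 = 0. The roots are q = -3 and q = 7; the profit-maximizing output is on the rising part of MC, so q* = 7.
Check: AVC at q = 7 is $64 ≤ P, so revenue covers variable cost.
Profit = P·q − TC = 232·7 − 895 = $729.

Produce at q = 7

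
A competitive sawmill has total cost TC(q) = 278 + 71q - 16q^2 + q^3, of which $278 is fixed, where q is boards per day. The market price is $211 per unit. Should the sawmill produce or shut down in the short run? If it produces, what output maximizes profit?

Produce at q = 14

From TC, MC = TC'(q) = 71 - 32q + 3q^2 and AVC = VC/q = 71 - 16q + q^2.
The AVC parabola has its vertex at q = 16/2 = 8, where AVC = 71 - 16·8 + 8^2 = $7.
P = $211 exceeds min AVC = $7, so the firm stays open.
Solving P = MC: -140 - 32q + 3q^2 = 0 ⇒ q = -10/3 or 14. On the upward-sloping branch, q* = 14.
Check: AVC at q = 14 is $43 ≤ P, so revenue covers variable cost.
Profit = P·q − TC = 211·14 − 880 = $2074.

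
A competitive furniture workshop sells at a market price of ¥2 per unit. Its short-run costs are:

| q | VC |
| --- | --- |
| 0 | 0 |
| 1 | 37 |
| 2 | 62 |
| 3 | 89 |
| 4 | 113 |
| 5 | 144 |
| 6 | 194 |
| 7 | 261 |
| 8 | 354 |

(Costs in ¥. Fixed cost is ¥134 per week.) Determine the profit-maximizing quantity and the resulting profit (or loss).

Compute π = P·q − TC at each output: q=0: -134; q=1: -169; q=2: -192; q=3: -217; q=4: -239; q=5: -268; q=6: -316; q=7: -381; q=8: -472.
Profit is highest at q = 0. Equivalently, the lowest AVC in the table is 113/4 ≈ ¥28.25 at q = 4, and P = ¥2 falls below it — price never covers variable cost, so the firm shuts down and loses only its fixed cost.

q = 0 (shut down); profit = -¥134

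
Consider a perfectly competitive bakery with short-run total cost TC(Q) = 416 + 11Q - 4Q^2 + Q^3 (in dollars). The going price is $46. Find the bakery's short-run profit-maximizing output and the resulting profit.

Profit = -$266 at Q = 5

AVC = 11 - 4Q + Q^2; min AVC = $7 at Q = 2. Since P = $46 ≥ min AVC, the firm produces.
With MC = 11 - 8Q + 3Q^2, P = MC on the upward-sloping part at Q* = 5.
TR = 46·5 = 230. TC = 416 + 80 = 496. Profit = 230 − 496 = -$266.
By producing, the firm covers all variable cost plus $150 of fixed cost; shutting down would lose the full $416.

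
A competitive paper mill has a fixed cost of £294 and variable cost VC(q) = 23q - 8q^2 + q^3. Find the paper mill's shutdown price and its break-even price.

Shutdown price = £7; break-even price = £58

Shutdown price = min AVC. AVC = 23 - 8q + q^2, with vertex at q = 4 and minimum £7.
ATC = 294/q + 23 - 8q + q^2. Setting dATC/dq = −294/q^2 − 8 + 2q = 0 gives q = 7 (since 2·7^3 − 8·7^2 = 294).
min ATC = 294/7 + 23 − 8·7 + 7^2 = £58. That is the break-even price.
Between these two prices the firm operates at a loss; above £58 it earns a profit.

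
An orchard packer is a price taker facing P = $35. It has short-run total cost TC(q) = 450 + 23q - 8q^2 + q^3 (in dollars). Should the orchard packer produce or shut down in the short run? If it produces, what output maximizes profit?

Produce at q = 6

Variable cost is VC = 23q - 8q^2 + q^3, so AVC = VC/q = 23 - 8q + q^2 and MC = dTC/dq = 23 - 16q + 3q^2.
The AVC parabola has its vertex at q = 8/2 = 4, where AVC = 23 - 8·4 + 4^2 = $7.
Because $35 ≥ $7, revenue can cover variable cost; the firm operates.
P = MC gives -12 - 16q + 3q^2 = 0, with roots -2/3 and 6. Take the larger (rising MC): q* = 6.
Check: AVC at q = 6 is $11 ≤ P, so revenue covers variable cost.
Profit = P·q − TC = 35·6 − 516 = -$306, a loss, but smaller than the $450 fixed cost the firm would lose by shutting down.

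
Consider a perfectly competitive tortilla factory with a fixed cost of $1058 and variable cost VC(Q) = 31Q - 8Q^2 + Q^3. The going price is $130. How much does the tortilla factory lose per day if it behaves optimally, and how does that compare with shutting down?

AVC = 31 - 8Q + Q^2 has its minimum $15 at Q = 4; price $130 clears that bar, so the firm operates.
MC = 31 - 16Q + 3Q^2. Setting P = MC and taking the root on the rising branch gives Q* = 9.
TR = 130·9 = 1170. TC = 1058 + 360 = 1418. Profit = 1170 − 1418 = -$248.
By producing, the firm covers all variable cost plus $810 of fixed cost; shutting down would lose the full $1058.

Profit = -$248 at Q = 9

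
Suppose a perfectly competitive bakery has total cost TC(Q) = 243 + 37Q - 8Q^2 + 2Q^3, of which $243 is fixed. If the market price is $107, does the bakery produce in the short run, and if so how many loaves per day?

Produce at Q = 5

From TC, MC = TC'(Q) = 37 - 16Q + 6Q^2 and AVC = VC/Q = 37 - 8Q + 2Q^2.
The AVC parabola has its vertex at Q = 8/4 = 2, where AVC = 37 - 8·2 + 2·2^2 = $29.
Since P = $107 ≥ min AVC = $29, price covers variable cost and the firm should produce.
Solving P = MC: -70 - 16Q + 6Q^2 = 0 ⇒ Q = -7/3 or 5. On the upward-sloping branch, Q* = 5.
Check: AVC at Q = 5 is $47 ≤ P, so revenue covers variable cost.
Profit = P·Q − TC = 107·5 − 478 = $57.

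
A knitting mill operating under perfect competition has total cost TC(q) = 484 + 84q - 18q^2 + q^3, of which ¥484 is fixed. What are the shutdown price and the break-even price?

AVC = 84 - 18q + q^2; minimized at q = 9, giving min AVC = ¥3. That is the shutdown price.
ATC = 484/q + 84 - 18q + q^2. Setting dATC/dq = −484/q^2 − 18 + 2q = 0 gives q = 11 (since 2·11^3 − 18·11^2 = 484).
min ATC = 484/11 + 84 − 18·11 + 11^2 = ¥51. That is the break-even price.
Between these two prices the firm operates at a loss; above ¥51 it earns a profit.

Shutdown price = ¥3; break-even price = ¥51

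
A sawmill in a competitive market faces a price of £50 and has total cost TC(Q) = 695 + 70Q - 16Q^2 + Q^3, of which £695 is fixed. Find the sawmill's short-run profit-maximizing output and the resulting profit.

AVC = 70 - 16Q + Q^2; min AVC = £6 at Q = 8. Since P = £50 ≥ min AVC, the firm produces.
MC = 70 - 32Q + 3Q^2. Setting P = MC and taking the root on the rising branch gives Q* = 10.
TR = 50·10 = 500. TC = 695 + 100 = 795. Profit = 500 − 795 = -£295.
That loss of £295 beats the £695 the firm would lose by shutting down; producing recovers £400 of fixed cost.

Profit = -£295 at Q = 10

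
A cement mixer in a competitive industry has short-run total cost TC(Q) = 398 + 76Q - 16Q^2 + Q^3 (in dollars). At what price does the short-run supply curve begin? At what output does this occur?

$12 per unit, at Q = 8

Short-run supply begins at min AVC. From VC = 76Q - 16Q^2 + Q^3, AVC = 76 - 16Q + Q^2.
At the minimum of AVC, MC = AVC. MC = 76 - 32Q + 3Q^2; setting MC = AVC gives 2Q^2 - 16Q = 0, so Q = 8. min AVC = 12.
So the shutdown price is $12.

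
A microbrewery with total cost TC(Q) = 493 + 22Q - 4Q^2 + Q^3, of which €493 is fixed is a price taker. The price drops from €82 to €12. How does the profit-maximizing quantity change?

MC = 22 - 8Q + 3Q^2; the shutdown threshold is min AVC = €18 (at Q = 2).
With P = €82 above the shutdown price, P = MC gives Q = 6.
At P = €12 < min AVC = €18, price no longer covers variable cost at any output, so the firm shuts down: Q = 0.

Output falls from 6 to 0 (the firm shuts down)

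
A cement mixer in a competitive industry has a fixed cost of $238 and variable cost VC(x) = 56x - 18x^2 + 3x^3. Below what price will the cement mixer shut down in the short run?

The shutdown price is the minimum of AVC. VC = 56x - 18x^2 + 3x^3, so AVC = 56 - 18x + 3x^2.
dAVC/dx = -18 + 6x = 0 gives x = 3. min AVC = 56 - 18·3 + 3·3^2 = 29.
The firm shuts down for any P below $29.

$29 per unit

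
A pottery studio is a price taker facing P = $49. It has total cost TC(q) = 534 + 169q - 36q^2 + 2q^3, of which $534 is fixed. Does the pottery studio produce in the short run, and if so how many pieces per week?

From TC, MC = TC'(q) = 169 - 72q + 6q^2 and AVC = VC/q = 169 - 36q + 2q^2.
The AVC parabola has its vertex at q = 36/4 = 9, where AVC = 169 - 36·9 + 2·9^2 = $7.
Since P = $49 ≥ min AVC = $7, price covers variable cost and the firm should produce.
P = MC gives 120 - 72q + 6q^2 = 0, with roots 2 and 10. Take the larger (rising MC): q* = 10.
Check: AVC at q = 10 is $9 ≤ P, so revenue covers variable cost.
Profit = P·q − TC = 49·10 − 624 = -$134, a loss, but smaller than the $534 fixed cost the firm would lose by shutting down.

Produce at q = 10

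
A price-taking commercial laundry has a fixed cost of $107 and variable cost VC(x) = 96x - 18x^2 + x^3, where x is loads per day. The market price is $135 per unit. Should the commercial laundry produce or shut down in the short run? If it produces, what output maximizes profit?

Strip out fixed cost: VC = 96x - 18x^2 + x^3. Then AVC = 96 - 18x + x^2 and MC = 96 - 36x + 3x^2.
AVC is minimized where dAVC/dx = -18 + 2x = 0, at x = 9; min AVC = 96 - 18·9 + 9^2 = $15.
Because $135 ≥ $15, revenue can cover variable cost; the firm operates.
P = MC gives -39 - 36x + 3x^2 = 0, with roots -1 and 13. Take the larger (rising MC): x* = 13.
Check: AVC at x = 13 is $31 ≤ P, so revenue covers variable cost.
Profit = P·x − TC = 135·13 − 510 = $1245.

Produce at x = 13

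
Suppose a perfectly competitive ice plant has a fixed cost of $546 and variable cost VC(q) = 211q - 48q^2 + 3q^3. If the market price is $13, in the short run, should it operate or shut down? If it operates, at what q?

From TC, MC = TC'(q) = 211 - 96q + 9q^2 and AVC = VC/q = 211 - 48q + 3q^2.
The AVC parabola has its vertex at q = 48/6 = 8, where AVC = 211 - 48·8 + 3·8^2 = $19.
Since P = $13 < min AVC = $19, price fails to cover variable cost at any output.
The firm minimizes its loss by shutting down and losing only its fixed cost of $546.

Shut down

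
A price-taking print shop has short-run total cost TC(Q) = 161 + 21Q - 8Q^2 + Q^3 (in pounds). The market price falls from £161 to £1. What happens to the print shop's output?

Output falls from 10 to 0 (the firm shuts down)

MC = 21 - 16Q + 3Q^2; the shutdown threshold is min AVC = £5 (at Q = 4).
With P = £161 above the shutdown price, P = MC gives Q = 10.
At P = £1 < min AVC = £5, price no longer covers variable cost at any output, so the firm shuts down: Q = 0.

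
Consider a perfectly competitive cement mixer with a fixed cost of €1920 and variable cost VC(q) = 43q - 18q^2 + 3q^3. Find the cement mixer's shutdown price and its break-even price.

Shutdown price = min AVC. AVC = 43 - 18q + 3q^2, with vertex at q = 3 and minimum €16.
ATC = 1920/q + 43 - 18q + 3q^2. Setting dATC/dq = −1920/q^2 − 18 + 6q = 0 gives q = 8 (since 6·8^3 − 18·8^2 = 1920).
min ATC = 1920/8 + 43 − 18·8 + 3·8^2 = €331. That is the break-even price.
For €16 ≤ P < €331 the firm produces at a loss; below €16 it shuts down.

Shutdown price = €16; break-even price = €331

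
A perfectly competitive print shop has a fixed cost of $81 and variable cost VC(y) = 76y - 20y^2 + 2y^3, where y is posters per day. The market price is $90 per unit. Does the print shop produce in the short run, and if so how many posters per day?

Strip out fixed cost: VC = 76y - 20y^2 + 2y^3. Then AVC = 76 - 20y + 2y^2 and MC = 76 - 40y + 6y^2.
AVC is minimized where dAVC/dy = -20 + 4y = 0, at y = 5; min AVC = 76 - 20·5 + 2·5^2 = $26.
P = $90 exceeds min AVC = $26, so the firm stays open.
Solving P = MC: -14 - 40y + 6y^2 = 0 ⇒ y = -1/3 or 7. On the upward-sloping branch, y* = 7.
Check: AVC at y = 7 is $34 ≤ P, so revenue covers variable cost.
Profit = P·y − TC = 90·7 − 319 = $311.

Produce at y = 7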